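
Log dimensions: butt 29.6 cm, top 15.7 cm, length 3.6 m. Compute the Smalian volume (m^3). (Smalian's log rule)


Smalian: V = (A1 + A2)/2 * L,  A = pi*(D/200)^2
A1 = pi*(29.6/200)^2 = 0.068813 m^2
A2 = pi*(15.7/200)^2 = 0.019359 m^2
V = (0.068813+0.019359)/2*3.6 = 0.1587 m^3

0.1587


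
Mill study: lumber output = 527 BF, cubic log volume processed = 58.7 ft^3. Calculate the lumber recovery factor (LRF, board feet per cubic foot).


Formula: LRF = Lumber Output (BF) / Log Input (ft^3)
LRF = 527 BF / 58.7 ft^3
LRF = 8.98 BF/ft^3

8.98


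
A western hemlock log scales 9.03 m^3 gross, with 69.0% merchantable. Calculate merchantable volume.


Formula: MV = V_total * (merchantable_pct / 100)
Merchantable fraction = 69.0% / 100 = 0.69
MV = 9.03 m^3 * 0.69 = 6.231 m^3

6.231


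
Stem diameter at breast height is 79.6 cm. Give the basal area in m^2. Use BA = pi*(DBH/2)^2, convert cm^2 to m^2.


Formula: BA = pi * (DBH/2)^2 / 10000  (cm^2 to m^2)
Radius = DBH/2 = 79.6/2 = 39.8 cm
BA = pi * 39.8^2 / 10000
   = 4976.4084 cm^2 / 10000
   = 0.4976 m^2

0.4976


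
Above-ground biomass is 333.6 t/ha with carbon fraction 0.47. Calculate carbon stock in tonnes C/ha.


Formula: Carbon Stock = Biomass * Carbon Fraction
C = 333.6 t/ha * 0.47
C = 156.8 t C/ha

156.8


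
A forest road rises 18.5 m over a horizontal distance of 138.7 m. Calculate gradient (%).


Formula: Gradient = rise / run * 100
Gradient = 18.5 / 138.7 * 100 = 13.3%

13.3


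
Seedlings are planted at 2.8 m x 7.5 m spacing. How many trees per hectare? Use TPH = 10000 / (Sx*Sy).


Formula: TPH = 10000 m^2/ha / (spacing_x * spacing_y)
Area per tree = 2.8 m * 7.5 m = 21.0 m^2
TPH = 10000 / 21.0 = 476 trees/ha

476


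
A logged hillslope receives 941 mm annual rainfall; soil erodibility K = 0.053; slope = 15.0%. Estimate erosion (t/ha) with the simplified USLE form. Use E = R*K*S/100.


Formula: E = R * K * S / 100  (simplified USLE)
R * K = 941 * 0.053 = 49.873
E = 49.873 * 15.0 / 100 = 7.48 t/ha

7.48


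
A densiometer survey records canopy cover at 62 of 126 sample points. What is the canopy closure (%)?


Formula: Canopy closure = covered points / total points * 100
Closure = 62 / 126 * 100
Closure = 0.4921 * 100 = 49.2%

49.2


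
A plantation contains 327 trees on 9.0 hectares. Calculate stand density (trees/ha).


Formula: Stand Density = N_trees / Area_ha
Density = 327 trees / 9.0 ha
Density = 36 trees/ha

36


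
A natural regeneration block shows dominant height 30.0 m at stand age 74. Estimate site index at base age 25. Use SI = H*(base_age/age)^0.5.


Formula: SI = H_dom * (base_age / age)^0.5
Age ratio = 25 / 74 = 0.33784
sqrt(age_ratio) = 0.58124
SI = 30.0 * 0.58124 = 17.4 m

17.4


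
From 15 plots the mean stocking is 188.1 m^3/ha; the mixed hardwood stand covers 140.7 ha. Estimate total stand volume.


Formula: Total Volume = Mean Volume per ha * Total Area
Total Volume = 188.1 m^3/ha * 140.7 ha
Total Volume = 26466 m^3

26466


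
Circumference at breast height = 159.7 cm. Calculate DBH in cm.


Formula: DBH = C / pi
DBH = 159.7 / pi
pi = 3.14159...
DBH = 50.8 cm

50.8


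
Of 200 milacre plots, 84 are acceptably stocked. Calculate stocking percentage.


Formula: Stocking % = stocked plots / total plots * 100
Stocking = 84 / 200 * 100
Stocking = 0.42 * 100 = 42.0%

42.0


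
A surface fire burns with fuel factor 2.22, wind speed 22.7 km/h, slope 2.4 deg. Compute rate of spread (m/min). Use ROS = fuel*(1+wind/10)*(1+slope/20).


Formula: ROS = fuel * (1 + wind/10) * (1 + slope/20)
Wind factor = 1 + 22.7/10 = 3.27
Slope factor = 1 + 2.4/20 = 1.12
ROS = 2.22 * 3.27 * 1.12 = 8.13 m/min

8.13


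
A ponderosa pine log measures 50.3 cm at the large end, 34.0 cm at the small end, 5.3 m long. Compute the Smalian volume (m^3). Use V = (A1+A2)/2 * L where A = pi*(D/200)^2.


Smalian: V = (A1 + A2)/2 * L,  A = pi*(D/200)^2
A1 = pi*(50.3/200)^2 = 0.198713 m^2
A2 = pi*(34.0/200)^2 = 0.090792 m^2
V = (0.198713+0.090792)/2*5.3 = 0.7672 m^3

0.7672


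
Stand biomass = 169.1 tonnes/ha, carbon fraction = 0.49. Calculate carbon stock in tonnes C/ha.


Formula: Carbon Stock = Biomass * Carbon Fraction
C = 169.1 t/ha * 0.49
C = 82.9 t C/ha

82.9


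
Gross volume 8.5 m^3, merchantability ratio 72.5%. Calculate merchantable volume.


Formula: MV = V_total * (merchantable_pct / 100)
Merchantable fraction = 72.5% / 100 = 0.725
MV = 8.5 m^3 * 0.725 = 6.163 m^3

6.163


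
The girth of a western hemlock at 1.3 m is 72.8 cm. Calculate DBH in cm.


Formula: DBH = C / pi
DBH = 72.8 / pi
pi = 3.14159...
DBH = 23.2 cm

23.2


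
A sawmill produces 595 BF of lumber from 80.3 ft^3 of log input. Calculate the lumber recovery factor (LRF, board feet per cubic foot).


Formula: LRF = Lumber Output (BF) / Log Input (ft^3)
LRF = 595 BF / 80.3 ft^3
LRF = 7.41 BF/ft^3

7.41


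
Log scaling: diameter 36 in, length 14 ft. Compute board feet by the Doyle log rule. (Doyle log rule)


Doyle: BF = (D - 4)^2 * L / 16
Adjusted diameter = 36 - 4 = 32 in
(D-4)^2 = 32^2 = 1024
BF = 1024 * 14 / 16 = 896 BF

896


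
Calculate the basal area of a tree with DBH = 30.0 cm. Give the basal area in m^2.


Formula: BA = pi * (DBH/2)^2 / 10000  (cm^2 to m^2)
Radius = DBH/2 = 30.0/2 = 15.0 cm
BA = pi * 15.0^2 / 10000
   = 706.8583 cm^2 / 10000
   = 0.0707 m^2

0.0707


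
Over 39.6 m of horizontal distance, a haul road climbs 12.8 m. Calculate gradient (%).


Formula: Gradient = rise / run * 100
Gradient = 12.8 / 39.6 * 100 = 32.3%

32.3


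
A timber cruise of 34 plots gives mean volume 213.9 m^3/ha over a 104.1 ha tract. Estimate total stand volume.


Formula: Total Volume = Mean Volume per ha * Total Area
Total Volume = 213.9 m^3/ha * 104.1 ha
Total Volume = 22267 m^3

22267


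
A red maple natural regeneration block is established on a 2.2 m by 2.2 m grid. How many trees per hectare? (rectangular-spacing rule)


Formula: TPH = 10000 m^2/ha / (spacing_x * spacing_y)
Area per tree = 2.2 m * 2.2 m = 4.84 m^2
TPH = 10000 / 4.84 = 2066 trees/ha

2066


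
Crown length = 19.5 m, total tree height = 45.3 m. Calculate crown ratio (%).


Formula: Crown Ratio = (Crown Length / Total Height) * 100
CR = (19.5 m / 45.3 m) * 100
CR = 0.4305 * 100 = 43.0%

43.0


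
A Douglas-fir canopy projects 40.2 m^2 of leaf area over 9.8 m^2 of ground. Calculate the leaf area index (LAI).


Formula: LAI = total leaf area / ground area  (dimensionless)
LAI = 40.2 m^2 / 9.8 m^2
LAI = 4.1

4.1


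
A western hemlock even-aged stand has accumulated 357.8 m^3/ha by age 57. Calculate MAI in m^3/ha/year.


Formula: MAI = Total Volume / Stand Age
MAI = 357.8 m^3/ha / 57 years
MAI = 6.28 m^3/ha/year

6.28


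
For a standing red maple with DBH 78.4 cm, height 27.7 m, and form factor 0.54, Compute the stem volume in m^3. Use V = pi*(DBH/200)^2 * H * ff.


Formula: V = pi * (DBH/200)^2 * H * ff
Radius = DBH/200 = 78.4/200 = 0.392 m
Radius^2 = 0.392^2 = 0.153664 m^2
V = pi * 0.153664 * 27.7 * 0.54
V = 7.221 m^3

7.221


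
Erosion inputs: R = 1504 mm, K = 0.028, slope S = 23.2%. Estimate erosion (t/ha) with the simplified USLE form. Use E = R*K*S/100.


Formula: E = R * K * S / 100  (simplified USLE)
R * K = 1504 * 0.028 = 42.112
E = 42.112 * 23.2 / 100 = 9.77 t/ha

9.77


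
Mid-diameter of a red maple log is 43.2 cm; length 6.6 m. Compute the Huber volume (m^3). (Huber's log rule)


Huber: V = Am * L,  Am = pi*(Dm/200)^2
Am = pi*(43.2/200)^2 = 0.146574 m^2
V = 0.146574*6.6 = 0.9674 m^3

0.9674


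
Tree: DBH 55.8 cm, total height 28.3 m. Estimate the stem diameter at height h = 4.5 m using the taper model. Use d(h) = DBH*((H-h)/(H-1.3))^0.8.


Taper: d(h) = DBH * ((H - h) / (H - 1.3))^0.8
Numerator = H - h = 28.3 - 4.5 = 23.8 m
Denominator = H - 1.3 = 28.3 - 1.3 = 27.0 m
Ratio = 23.8 / 27.0 = 0.88148
d = 55.8 * 0.88148^0.8 = 50.4 cm

50.4


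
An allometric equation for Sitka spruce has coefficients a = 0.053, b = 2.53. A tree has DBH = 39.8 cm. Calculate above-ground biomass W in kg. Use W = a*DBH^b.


Formula: W = a * DBH^b  (allometric power law)
DBH^b = 39.8^2.53 = 11161.0273
W = 0.053 * 11161.0273 = 591.5 kg

591.5


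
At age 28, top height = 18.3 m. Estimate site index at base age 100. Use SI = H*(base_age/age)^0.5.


Formula: SI = H_dom * (base_age / age)^0.5
Age ratio = 100 / 28 = 3.57143
sqrt(age_ratio) = 1.88982
SI = 18.3 * 1.88982 = 34.6 m

34.6


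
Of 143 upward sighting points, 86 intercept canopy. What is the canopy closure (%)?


Formula: Canopy closure = covered points / total points * 100
Closure = 86 / 143 * 100
Closure = 0.6014 * 100 = 60.1%

60.1


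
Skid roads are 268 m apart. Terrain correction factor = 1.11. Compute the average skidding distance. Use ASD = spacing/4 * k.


Formula: ASD = (spacing / 4) * correction
Uncorrected distance = spacing / 4 = 268 / 4 = 67 m
ASD = 67 * 1.11 = 74 m

74


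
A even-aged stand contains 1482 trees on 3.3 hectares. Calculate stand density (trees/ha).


Formula: Stand Density = N_trees / Area_ha
Density = 1482 trees / 3.3 ha
Density = 449 trees/ha

449


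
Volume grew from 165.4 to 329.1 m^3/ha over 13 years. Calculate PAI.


Formula: PAI = (V_T2 - V_T1) / (T2 - T1)
Volume increment = 329.1 - 165.4 = 163.7 m^3/ha
PAI = 163.7 / 13 = 12.59 m^3/ha/year

12.59


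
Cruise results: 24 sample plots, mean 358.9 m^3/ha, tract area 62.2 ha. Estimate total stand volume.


Formula: Total Volume = Mean Volume per ha * Total Area
Total Volume = 358.9 m^3/ha * 62.2 ha
Total Volume = 22324 m^3

22324


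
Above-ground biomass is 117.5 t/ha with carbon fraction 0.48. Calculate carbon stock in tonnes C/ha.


Formula: Carbon Stock = Biomass * Carbon Fraction
C = 117.5 t/ha * 0.48
C = 56.4 t C/ha

56.4


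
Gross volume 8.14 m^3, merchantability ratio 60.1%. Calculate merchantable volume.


Formula: MV = V_total * (merchantable_pct / 100)
Merchantable fraction = 60.1% / 100 = 0.601
MV = 8.14 m^3 * 0.601 = 4.892 m^3

4.892


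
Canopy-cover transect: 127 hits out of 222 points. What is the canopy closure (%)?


Formula: Canopy closure = covered points / total points * 100
Closure = 127 / 222 * 100
Closure = 0.5721 * 100 = 57.2%

57.2


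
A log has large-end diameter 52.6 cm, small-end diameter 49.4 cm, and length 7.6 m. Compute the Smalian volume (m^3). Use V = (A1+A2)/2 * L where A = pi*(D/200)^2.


Smalian: V = (A1 + A2)/2 * L,  A = pi*(D/200)^2
A1 = pi*(52.6/200)^2 = 0.217301 m^2
A2 = pi*(49.4/200)^2 = 0.191665 m^2
V = (0.217301+0.191665)/2*7.6 = 1.5541 m^3

1.5541


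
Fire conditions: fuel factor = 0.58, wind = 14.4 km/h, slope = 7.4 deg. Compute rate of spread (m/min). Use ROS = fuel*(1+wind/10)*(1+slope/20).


Formula: ROS = fuel * (1 + wind/10) * (1 + slope/20)
Wind factor = 1 + 14.4/10 = 2.44
Slope factor = 1 + 7.4/20 = 1.37
ROS = 0.58 * 2.44 * 1.37 = 1.94 m/min

1.94


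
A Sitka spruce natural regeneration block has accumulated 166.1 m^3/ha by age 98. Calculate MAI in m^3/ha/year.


Formula: MAI = Total Volume / Stand Age
MAI = 166.1 m^3/ha / 98 years
MAI = 1.69 m^3/ha/year

1.69


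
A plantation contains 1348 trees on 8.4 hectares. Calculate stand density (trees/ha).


Formula: Stand Density = N_trees / Area_ha
Density = 1348 trees / 8.4 ha
Density = 160 trees/ha

160


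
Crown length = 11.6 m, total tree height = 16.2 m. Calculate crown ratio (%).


Formula: Crown Ratio = (Crown Length / Total Height) * 100
CR = (11.6 m / 16.2 m) * 100
CR = 0.716 * 100 = 71.6%

71.6


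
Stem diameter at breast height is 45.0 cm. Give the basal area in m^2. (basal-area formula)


Formula: BA = pi * (DBH/2)^2 / 10000  (cm^2 to m^2)
Radius = DBH/2 = 45.0/2 = 22.5 cm
BA = pi * 22.5^2 / 10000
   = 1590.4313 cm^2 / 10000
   = 0.159 m^2

0.159


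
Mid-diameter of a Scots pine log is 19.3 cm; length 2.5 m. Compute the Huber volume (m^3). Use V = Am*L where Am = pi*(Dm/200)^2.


Huber: V = Am * L,  Am = pi*(Dm/200)^2
Am = pi*(19.3/200)^2 = 0.029255 m^2
V = 0.029255*2.5 = 0.0731 m^3

0.0731


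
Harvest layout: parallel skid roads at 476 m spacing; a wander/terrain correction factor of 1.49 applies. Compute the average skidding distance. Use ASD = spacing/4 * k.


Formula: ASD = (spacing / 4) * correction
Uncorrected distance = spacing / 4 = 476 / 4 = 119 m
ASD = 119 * 1.49 = 177 m

177


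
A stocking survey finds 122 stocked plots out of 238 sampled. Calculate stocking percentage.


Formula: Stocking % = stocked plots / total plots * 100
Stocking = 122 / 238 * 100
Stocking = 0.5126 * 100 = 51.3%

51.3


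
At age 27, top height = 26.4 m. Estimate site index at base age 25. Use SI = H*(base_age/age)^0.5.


Formula: SI = H_dom * (base_age / age)^0.5
Age ratio = 25 / 27 = 0.92593
sqrt(age_ratio) = 0.96225
SI = 26.4 * 0.96225 = 25.4 m

25.4


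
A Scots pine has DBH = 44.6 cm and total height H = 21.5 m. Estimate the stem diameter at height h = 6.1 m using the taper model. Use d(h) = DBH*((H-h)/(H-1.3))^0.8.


Taper: d(h) = DBH * ((H - h) / (H - 1.3))^0.8
Numerator = H - h = 21.5 - 6.1 = 15.4 m
Denominator = H - 1.3 = 21.5 - 1.3 = 20.2 m
Ratio = 15.4 / 20.2 = 0.76238
d = 44.6 * 0.76238^0.8 = 35.9 cm

35.9


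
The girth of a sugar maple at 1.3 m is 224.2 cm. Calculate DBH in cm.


Formula: DBH = C / pi
DBH = 224.2 / pi
pi = 3.14159...
DBH = 71.4 cm

71.4


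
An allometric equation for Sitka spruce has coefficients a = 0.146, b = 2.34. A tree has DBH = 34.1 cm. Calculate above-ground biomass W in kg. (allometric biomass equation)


Formula: W = a * DBH^b  (allometric power law)
DBH^b = 34.1^2.34 = 3860.515
W = 0.146 * 3860.515 = 563.6 kg

563.6


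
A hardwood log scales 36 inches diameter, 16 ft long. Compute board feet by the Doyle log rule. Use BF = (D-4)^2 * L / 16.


Doyle: BF = (D - 4)^2 * L / 16
Adjusted diameter = 36 - 4 = 32 in
(D-4)^2 = 32^2 = 1024
BF = 1024 * 16 / 16 = 1024 BF

1024


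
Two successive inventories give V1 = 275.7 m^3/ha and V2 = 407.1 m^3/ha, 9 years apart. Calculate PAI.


Formula: PAI = (V_T2 - V_T1) / (T2 - T1)
Volume increment = 407.1 - 275.7 = 131.4 m^3/ha
PAI = 131.4 / 9 = 14.6 m^3/ha/year

14.6


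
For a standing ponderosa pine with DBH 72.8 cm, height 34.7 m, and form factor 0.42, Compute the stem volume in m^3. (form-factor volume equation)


Formula: V = pi * (DBH/200)^2 * H * ff
Radius = DBH/200 = 72.8/200 = 0.364 m
Radius^2 = 0.364^2 = 0.132496 m^2
V = pi * 0.132496 * 34.7 * 0.42
V = 6.066 m^3

6.066


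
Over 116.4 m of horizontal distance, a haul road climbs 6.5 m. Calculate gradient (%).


Formula: Gradient = rise / run * 100
Gradient = 6.5 / 116.4 * 100 = 5.6%

5.6


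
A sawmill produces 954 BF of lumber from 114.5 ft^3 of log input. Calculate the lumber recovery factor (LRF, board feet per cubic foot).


Formula: LRF = Lumber Output (BF) / Log Input (ft^3)
LRF = 954 BF / 114.5 ft^3
LRF = 8.33 BF/ft^3

8.33


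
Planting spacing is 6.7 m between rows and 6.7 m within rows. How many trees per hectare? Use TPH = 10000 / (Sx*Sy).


Formula: TPH = 10000 m^2/ha / (spacing_x * spacing_y)
Area per tree = 6.7 m * 6.7 m = 44.89 m^2
TPH = 10000 / 44.89 = 223 trees/ha

223


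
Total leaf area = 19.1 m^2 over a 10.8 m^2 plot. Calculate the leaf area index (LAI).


Formula: LAI = total leaf area / ground area  (dimensionless)
LAI = 19.1 m^2 / 10.8 m^2
LAI = 1.77

1.77


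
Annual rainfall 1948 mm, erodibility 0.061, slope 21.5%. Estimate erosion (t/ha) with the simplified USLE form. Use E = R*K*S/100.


Formula: E = R * K * S / 100  (simplified USLE)
R * K = 1948 * 0.061 = 118.828
E = 118.828 * 21.5 / 100 = 25.55 t/ha

25.55


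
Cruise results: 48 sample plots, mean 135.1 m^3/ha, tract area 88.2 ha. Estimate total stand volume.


Formula: Total Volume = Mean Volume per ha * Total Area
Total Volume = 135.1 m^3/ha * 88.2 ha
Total Volume = 11916 m^3

11916


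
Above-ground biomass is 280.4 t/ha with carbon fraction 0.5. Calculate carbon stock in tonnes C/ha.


Formula: Carbon Stock = Biomass * Carbon Fraction
C = 280.4 t/ha * 0.5
C = 140.2 t C/ha

140.2


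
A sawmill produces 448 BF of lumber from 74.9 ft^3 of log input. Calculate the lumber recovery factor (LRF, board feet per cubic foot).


Formula: LRF = Lumber Output (BF) / Log Input (ft^3)
LRF = 448 BF / 74.9 ft^3
LRF = 5.98 BF/ft^3

5.98


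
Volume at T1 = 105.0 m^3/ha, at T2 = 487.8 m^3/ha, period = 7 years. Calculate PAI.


Formula: PAI = (V_T2 - V_T1) / (T2 - T1)
Volume increment = 487.8 - 105.0 = 382.8 m^3/ha
PAI = 382.8 / 7 = 54.69 m^3/ha/year

54.69


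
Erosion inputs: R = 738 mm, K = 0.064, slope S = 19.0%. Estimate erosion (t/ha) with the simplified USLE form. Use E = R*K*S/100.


Formula: E = R * K * S / 100  (simplified USLE)
R * K = 738 * 0.064 = 47.232
E = 47.232 * 19.0 / 100 = 8.97 t/ha

8.97


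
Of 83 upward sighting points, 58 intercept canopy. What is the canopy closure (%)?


Formula: Canopy closure = covered points / total points * 100
Closure = 58 / 83 * 100
Closure = 0.6988 * 100 = 69.9%

69.9


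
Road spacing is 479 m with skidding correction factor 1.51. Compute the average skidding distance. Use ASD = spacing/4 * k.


Formula: ASD = (spacing / 4) * correction
Uncorrected distance = spacing / 4 = 479 / 4 = 119.75 m
ASD = 119.75 * 1.51 = 181 m

181


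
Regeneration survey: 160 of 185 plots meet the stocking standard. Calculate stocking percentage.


Formula: Stocking % = stocked plots / total plots * 100
Stocking = 160 / 185 * 100
Stocking = 0.8649 * 100 = 86.5%

86.5


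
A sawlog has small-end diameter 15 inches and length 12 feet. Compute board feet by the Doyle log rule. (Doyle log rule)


Doyle: BF = (D - 4)^2 * L / 16
Adjusted diameter = 15 - 4 = 11 in
(D-4)^2 = 11^2 = 121
BF = 121 * 12 / 16 = 91 BF

91


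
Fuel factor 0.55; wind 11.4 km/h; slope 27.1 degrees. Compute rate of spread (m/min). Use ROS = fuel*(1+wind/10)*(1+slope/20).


Formula: ROS = fuel * (1 + wind/10) * (1 + slope/20)
Wind factor = 1 + 11.4/10 = 2.14
Slope factor = 1 + 27.1/20 = 2.355
ROS = 0.55 * 2.14 * 2.355 = 2.77 m/min

2.77


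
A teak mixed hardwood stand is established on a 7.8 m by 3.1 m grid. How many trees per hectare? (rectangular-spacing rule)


Formula: TPH = 10000 m^2/ha / (spacing_x * spacing_y)
Area per tree = 7.8 m * 3.1 m = 24.18 m^2
TPH = 10000 / 24.18 = 414 trees/ha

414


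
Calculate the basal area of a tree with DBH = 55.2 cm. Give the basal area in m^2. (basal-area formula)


Formula: BA = pi * (DBH/2)^2 / 10000  (cm^2 to m^2)
Radius = DBH/2 = 55.2/2 = 27.6 cm
BA = pi * 27.6^2 / 10000
   = 2393.1396 cm^2 / 10000
   = 0.2393 m^2

0.2393


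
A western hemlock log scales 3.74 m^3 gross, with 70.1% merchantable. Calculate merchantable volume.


Formula: MV = V_total * (merchantable_pct / 100)
Merchantable fraction = 70.1% / 100 = 0.701
MV = 3.74 m^3 * 0.701 = 2.622 m^3

2.622


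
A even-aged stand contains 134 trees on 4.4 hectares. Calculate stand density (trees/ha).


Formula: Stand Density = N_trees / Area_ha
Density = 134 trees / 4.4 ha
Density = 30 trees/ha

30


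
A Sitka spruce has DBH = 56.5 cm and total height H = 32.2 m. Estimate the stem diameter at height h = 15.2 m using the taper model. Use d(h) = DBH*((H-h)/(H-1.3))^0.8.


Taper: d(h) = DBH * ((H - h) / (H - 1.3))^0.8
Numerator = H - h = 32.2 - 15.2 = 17.0 m
Denominator = H - 1.3 = 32.2 - 1.3 = 30.9 m
Ratio = 17.0 / 30.9 = 0.55016
d = 56.5 * 0.55016^0.8 = 35.0 cm

35.0


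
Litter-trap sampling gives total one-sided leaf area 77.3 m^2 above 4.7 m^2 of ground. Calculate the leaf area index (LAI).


Formula: LAI = total leaf area / ground area  (dimensionless)
LAI = 77.3 m^2 / 4.7 m^2
LAI = 16.45

16.45


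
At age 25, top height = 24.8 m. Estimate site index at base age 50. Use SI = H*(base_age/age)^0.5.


Formula: SI = H_dom * (base_age / age)^0.5
Age ratio = 50 / 25 = 2.0
sqrt(age_ratio) = 1.41421
SI = 24.8 * 1.41421 = 35.1 m

35.1


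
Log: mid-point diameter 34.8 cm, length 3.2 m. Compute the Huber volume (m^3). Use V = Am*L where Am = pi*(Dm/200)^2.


Huber: V = Am * L,  Am = pi*(Dm/200)^2
Am = pi*(34.8/200)^2 = 0.095115 m^2
V = 0.095115*3.2 = 0.3044 m^3

0.3044


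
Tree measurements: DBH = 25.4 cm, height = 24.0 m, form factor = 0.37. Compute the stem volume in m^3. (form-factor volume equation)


Formula: V = pi * (DBH/200)^2 * H * ff
Radius = DBH/200 = 25.4/200 = 0.127 m
Radius^2 = 0.127^2 = 0.016129 m^2
V = pi * 0.016129 * 24.0 * 0.37
V = 0.45 m^3

0.45


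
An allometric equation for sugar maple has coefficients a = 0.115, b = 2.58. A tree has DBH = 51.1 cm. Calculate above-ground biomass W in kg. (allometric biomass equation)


Formula: W = a * DBH^b  (allometric power law)
DBH^b = 51.1^2.58 = 25569.7171
W = 0.115 * 25569.7171 = 2940.5 kg

2940.5


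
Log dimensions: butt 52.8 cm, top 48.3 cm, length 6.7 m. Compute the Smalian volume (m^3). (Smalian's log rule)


Smalian: V = (A1 + A2)/2 * L,  A = pi*(D/200)^2
A1 = pi*(52.8/200)^2 = 0.218956 m^2
A2 = pi*(48.3/200)^2 = 0.183225 m^2
V = (0.218956+0.183225)/2*6.7 = 1.3473 m^3

1.3473


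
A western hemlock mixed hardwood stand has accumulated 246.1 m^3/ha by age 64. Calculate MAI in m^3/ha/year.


Formula: MAI = Total Volume / Stand Age
MAI = 246.1 m^3/ha / 64 years
MAI = 3.85 m^3/ha/year

3.85


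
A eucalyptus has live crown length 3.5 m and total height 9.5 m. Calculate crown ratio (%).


Formula: Crown Ratio = (Crown Length / Total Height) * 100
CR = (3.5 m / 9.5 m) * 100
CR = 0.3684 * 100 = 36.8%

36.8


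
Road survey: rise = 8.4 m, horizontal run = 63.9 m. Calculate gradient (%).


Formula: Gradient = rise / run * 100
Gradient = 8.4 / 63.9 * 100 = 13.1%

13.1


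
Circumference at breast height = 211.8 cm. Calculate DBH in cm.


Formula: DBH = C / pi
DBH = 211.8 / pi
pi = 3.14159...
DBH = 67.4 cm

67.4


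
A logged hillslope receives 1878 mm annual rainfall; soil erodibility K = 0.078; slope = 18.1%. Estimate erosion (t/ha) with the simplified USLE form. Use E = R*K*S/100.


Formula: E = R * K * S / 100  (simplified USLE)
R * K = 1878 * 0.078 = 146.484
E = 146.484 * 18.1 / 100 = 26.51 t/ha

26.51


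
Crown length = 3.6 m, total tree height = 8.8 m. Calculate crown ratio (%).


Formula: Crown Ratio = (Crown Length / Total Height) * 100
CR = (3.6 m / 8.8 m) * 100
CR = 0.4091 * 100 = 40.9%

40.9


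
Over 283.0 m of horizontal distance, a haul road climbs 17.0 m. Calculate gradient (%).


Formula: Gradient = rise / run * 100
Gradient = 17.0 / 283.0 * 100 = 6.0%

6.0


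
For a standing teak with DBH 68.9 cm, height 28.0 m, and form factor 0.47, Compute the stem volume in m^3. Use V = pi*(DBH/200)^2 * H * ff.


Formula: V = pi * (DBH/200)^2 * H * ff
Radius = DBH/200 = 68.9/200 = 0.3445 m
Radius^2 = 0.3445^2 = 0.11868025 m^2
V = pi * 0.11868025 * 28.0 * 0.47
V = 4.907 m^3

4.907


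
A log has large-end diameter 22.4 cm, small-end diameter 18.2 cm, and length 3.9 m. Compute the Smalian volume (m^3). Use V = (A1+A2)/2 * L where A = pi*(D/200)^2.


Smalian: V = (A1 + A2)/2 * L,  A = pi*(D/200)^2
A1 = pi*(22.4/200)^2 = 0.039408 m^2
A2 = pi*(18.2/200)^2 = 0.026016 m^2
V = (0.039408+0.026016)/2*3.9 = 0.1276 m^3

0.1276


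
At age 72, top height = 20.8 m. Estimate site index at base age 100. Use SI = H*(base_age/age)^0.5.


Formula: SI = H_dom * (base_age / age)^0.5
Age ratio = 100 / 72 = 1.38889
sqrt(age_ratio) = 1.17851
SI = 20.8 * 1.17851 = 24.5 m

24.5


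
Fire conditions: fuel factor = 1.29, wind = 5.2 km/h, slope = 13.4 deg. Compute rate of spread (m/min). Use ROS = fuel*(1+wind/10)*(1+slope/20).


Formula: ROS = fuel * (1 + wind/10) * (1 + slope/20)
Wind factor = 1 + 5.2/10 = 1.52
Slope factor = 1 + 13.4/20 = 1.67
ROS = 1.29 * 1.52 * 1.67 = 3.27 m/min

3.27


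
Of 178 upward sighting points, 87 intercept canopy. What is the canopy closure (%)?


Formula: Canopy closure = covered points / total points * 100
Closure = 87 / 178 * 100
Closure = 0.4888 * 100 = 48.9%

48.9


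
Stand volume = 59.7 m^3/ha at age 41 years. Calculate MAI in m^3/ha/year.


Formula: MAI = Total Volume / Stand Age
MAI = 59.7 m^3/ha / 41 years
MAI = 1.46 m^3/ha/year

1.46


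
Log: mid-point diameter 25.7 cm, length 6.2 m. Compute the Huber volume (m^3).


Huber: V = Am * L,  Am = pi*(Dm/200)^2
Am = pi*(25.7/200)^2 = 0.051875 m^2
V = 0.051875*6.2 = 0.3216 m^3

0.3216


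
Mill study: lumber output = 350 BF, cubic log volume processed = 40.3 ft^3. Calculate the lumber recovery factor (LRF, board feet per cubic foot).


Formula: LRF = Lumber Output (BF) / Log Input (ft^3)
LRF = 350 BF / 40.3 ft^3
LRF = 8.68 BF/ft^3

8.68


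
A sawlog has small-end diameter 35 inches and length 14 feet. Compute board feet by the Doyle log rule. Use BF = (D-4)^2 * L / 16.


Doyle: BF = (D - 4)^2 * L / 16
Adjusted diameter = 35 - 4 = 31 in
(D-4)^2 = 31^2 = 961
BF = 961 * 14 / 16 = 841 BF

841


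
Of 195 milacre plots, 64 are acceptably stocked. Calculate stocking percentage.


Formula: Stocking % = stocked plots / total plots * 100
Stocking = 64 / 195 * 100
Stocking = 0.3282 * 100 = 32.8%

32.8


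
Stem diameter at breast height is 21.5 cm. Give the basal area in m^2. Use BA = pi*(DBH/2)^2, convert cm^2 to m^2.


Formula: BA = pi * (DBH/2)^2 / 10000  (cm^2 to m^2)
Radius = DBH/2 = 21.5/2 = 10.75 cm
BA = pi * 10.75^2 / 10000
   = 363.0503 cm^2 / 10000
   = 0.0363 m^2

0.0363


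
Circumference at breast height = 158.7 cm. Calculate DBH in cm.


Formula: DBH = C / pi
DBH = 158.7 / pi
pi = 3.14159...
DBH = 50.5 cm

50.5


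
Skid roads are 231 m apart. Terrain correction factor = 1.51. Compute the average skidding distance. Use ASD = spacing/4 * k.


Formula: ASD = (spacing / 4) * correction
Uncorrected distance = spacing / 4 = 231 / 4 = 57.75 m
ASD = 57.75 * 1.51 = 87 m

87


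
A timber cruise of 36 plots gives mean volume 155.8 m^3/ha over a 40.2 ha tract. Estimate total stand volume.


Formula: Total Volume = Mean Volume per ha * Total Area
Total Volume = 155.8 m^3/ha * 40.2 ha
Total Volume = 6263 m^3

6263


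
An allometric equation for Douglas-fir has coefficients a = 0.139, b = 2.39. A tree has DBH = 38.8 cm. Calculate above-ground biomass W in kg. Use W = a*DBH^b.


Formula: W = a * DBH^b  (allometric power law)
DBH^b = 38.8^2.39 = 6270.5816
W = 0.139 * 6270.5816 = 871.6 kg

871.6


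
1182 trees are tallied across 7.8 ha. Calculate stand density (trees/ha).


Formula: Stand Density = N_trees / Area_ha
Density = 1182 trees / 7.8 ha
Density = 152 trees/ha

152


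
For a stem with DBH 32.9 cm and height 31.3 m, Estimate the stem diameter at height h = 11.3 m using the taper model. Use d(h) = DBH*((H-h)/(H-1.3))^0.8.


Taper: d(h) = DBH * ((H - h) / (H - 1.3))^0.8
Numerator = H - h = 31.3 - 11.3 = 20.0 m
Denominator = H - 1.3 = 31.3 - 1.3 = 30.0 m
Ratio = 20.0 / 30.0 = 0.66667
d = 32.9 * 0.66667^0.8 = 23.8 cm

23.8


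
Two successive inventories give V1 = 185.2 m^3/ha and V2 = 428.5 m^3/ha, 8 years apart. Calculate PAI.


Formula: PAI = (V_T2 - V_T1) / (T2 - T1)
Volume increment = 428.5 - 185.2 = 243.3 m^3/ha
PAI = 243.3 / 8 = 30.41 m^3/ha/year

30.41


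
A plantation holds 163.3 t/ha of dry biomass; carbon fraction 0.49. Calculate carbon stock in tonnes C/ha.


Formula: Carbon Stock = Biomass * Carbon Fraction
C = 163.3 t/ha * 0.49
C = 80.0 t C/ha

80.0


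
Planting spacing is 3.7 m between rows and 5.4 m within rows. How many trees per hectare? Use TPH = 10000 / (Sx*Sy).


Formula: TPH = 10000 m^2/ha / (spacing_x * spacing_y)
Area per tree = 3.7 m * 5.4 m = 19.98 m^2
TPH = 10000 / 19.98 = 501 trees/ha

501


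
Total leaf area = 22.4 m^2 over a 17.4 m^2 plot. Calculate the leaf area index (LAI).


Formula: LAI = total leaf area / ground area  (dimensionless)
LAI = 22.4 m^2 / 17.4 m^2
LAI = 1.29

1.29


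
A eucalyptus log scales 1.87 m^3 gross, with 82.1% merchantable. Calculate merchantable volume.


Formula: MV = V_total * (merchantable_pct / 100)
Merchantable fraction = 82.1% / 100 = 0.821
MV = 1.87 m^3 * 0.821 = 1.535 m^3

1.535


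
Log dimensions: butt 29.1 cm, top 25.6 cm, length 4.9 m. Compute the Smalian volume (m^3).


Smalian: V = (A1 + A2)/2 * L,  A = pi*(D/200)^2
A1 = pi*(29.1/200)^2 = 0.066508 m^2
A2 = pi*(25.6/200)^2 = 0.051472 m^2
V = (0.066508+0.051472)/2*4.9 = 0.2891 m^3

0.2891


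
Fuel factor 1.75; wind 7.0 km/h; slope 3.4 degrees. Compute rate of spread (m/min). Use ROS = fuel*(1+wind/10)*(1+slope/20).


Formula: ROS = fuel * (1 + wind/10) * (1 + slope/20)
Wind factor = 1 + 7.0/10 = 1.7
Slope factor = 1 + 3.4/20 = 1.17
ROS = 1.75 * 1.7 * 1.17 = 3.48 m/min

3.48


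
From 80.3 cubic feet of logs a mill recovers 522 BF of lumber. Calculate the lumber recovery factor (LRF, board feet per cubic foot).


Formula: LRF = Lumber Output (BF) / Log Input (ft^3)
LRF = 522 BF / 80.3 ft^3
LRF = 6.5 BF/ft^3

6.5


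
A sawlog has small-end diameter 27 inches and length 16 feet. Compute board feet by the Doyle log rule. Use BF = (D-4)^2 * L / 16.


Doyle: BF = (D - 4)^2 * L / 16
Adjusted diameter = 27 - 4 = 23 in
(D-4)^2 = 23^2 = 529
BF = 529 * 16 / 16 = 529 BF

529


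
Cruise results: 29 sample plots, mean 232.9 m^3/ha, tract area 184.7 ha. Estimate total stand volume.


Formula: Total Volume = Mean Volume per ha * Total Area
Total Volume = 232.9 m^3/ha * 184.7 ha
Total Volume = 43017 m^3

43017


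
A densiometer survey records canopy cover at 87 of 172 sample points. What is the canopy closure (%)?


Formula: Canopy closure = covered points / total points * 100
Closure = 87 / 172 * 100
Closure = 0.5058 * 100 = 50.6%

50.6


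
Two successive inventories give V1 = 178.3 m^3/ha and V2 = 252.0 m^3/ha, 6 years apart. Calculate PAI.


Formula: PAI = (V_T2 - V_T1) / (T2 - T1)
Volume increment = 252.0 - 178.3 = 73.7 m^3/ha
PAI = 73.7 / 6 = 12.28 m^3/ha/year

12.28


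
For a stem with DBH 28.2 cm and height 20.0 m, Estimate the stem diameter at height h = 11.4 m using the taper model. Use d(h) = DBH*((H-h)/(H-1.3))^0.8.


Taper: d(h) = DBH * ((H - h) / (H - 1.3))^0.8
Numerator = H - h = 20.0 - 11.4 = 8.6 m
Denominator = H - 1.3 = 20.0 - 1.3 = 18.7 m
Ratio = 8.6 / 18.7 = 0.45989
d = 28.2 * 0.45989^0.8 = 15.1 cm

15.1


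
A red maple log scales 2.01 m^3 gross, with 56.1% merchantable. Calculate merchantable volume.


Formula: MV = V_total * (merchantable_pct / 100)
Merchantable fraction = 56.1% / 100 = 0.561
MV = 2.01 m^3 * 0.561 = 1.128 m^3

1.128


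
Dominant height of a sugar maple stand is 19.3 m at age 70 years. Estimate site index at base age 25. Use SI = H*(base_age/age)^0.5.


Formula: SI = H_dom * (base_age / age)^0.5
Age ratio = 25 / 70 = 0.35714
sqrt(age_ratio) = 0.59761
SI = 19.3 * 0.59761 = 11.5 m

11.5


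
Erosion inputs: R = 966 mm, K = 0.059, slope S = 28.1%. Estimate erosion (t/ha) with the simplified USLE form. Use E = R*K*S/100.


Formula: E = R * K * S / 100  (simplified USLE)
R * K = 966 * 0.059 = 56.994
E = 56.994 * 28.1 / 100 = 16.02 t/ha

16.02


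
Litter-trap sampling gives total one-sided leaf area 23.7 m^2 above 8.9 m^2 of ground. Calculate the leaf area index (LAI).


Formula: LAI = total leaf area / ground area  (dimensionless)
LAI = 23.7 m^2 / 8.9 m^2
LAI = 2.66

2.66


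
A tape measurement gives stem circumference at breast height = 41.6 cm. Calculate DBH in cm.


Formula: DBH = C / pi
DBH = 41.6 / pi
pi = 3.14159...
DBH = 13.2 cm

13.2


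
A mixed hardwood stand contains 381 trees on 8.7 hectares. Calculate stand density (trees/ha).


Formula: Stand Density = N_trees / Area_ha
Density = 381 trees / 8.7 ha
Density = 44 trees/ha

44


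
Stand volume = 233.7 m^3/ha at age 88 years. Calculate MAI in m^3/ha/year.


Formula: MAI = Total Volume / Stand Age
MAI = 233.7 m^3/ha / 88 years
MAI = 2.66 m^3/ha/year

2.66


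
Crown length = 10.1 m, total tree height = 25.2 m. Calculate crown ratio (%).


Formula: Crown Ratio = (Crown Length / Total Height) * 100
CR = (10.1 m / 25.2 m) * 100
CR = 0.4008 * 100 = 40.1%

40.1


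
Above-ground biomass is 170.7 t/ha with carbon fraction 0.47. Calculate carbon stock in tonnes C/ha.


Formula: Carbon Stock = Biomass * Carbon Fraction
C = 170.7 t/ha * 0.47
C = 80.2 t C/ha

80.2


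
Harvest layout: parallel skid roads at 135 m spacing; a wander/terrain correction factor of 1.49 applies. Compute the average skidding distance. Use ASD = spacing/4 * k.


Formula: ASD = (spacing / 4) * correction
Uncorrected distance = spacing / 4 = 135 / 4 = 33.75 m
ASD = 33.75 * 1.49 = 50 m

50


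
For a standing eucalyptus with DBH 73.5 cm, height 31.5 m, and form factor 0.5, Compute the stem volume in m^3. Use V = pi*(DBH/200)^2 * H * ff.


Formula: V = pi * (DBH/200)^2 * H * ff
Radius = DBH/200 = 73.5/200 = 0.3675 m
Radius^2 = 0.3675^2 = 0.13505625 m^2
V = pi * 0.13505625 * 31.5 * 0.5
V = 6.683 m^3

6.683


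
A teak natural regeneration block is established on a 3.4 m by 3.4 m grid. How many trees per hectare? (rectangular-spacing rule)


Formula: TPH = 10000 m^2/ha / (spacing_x * spacing_y)
Area per tree = 3.4 m * 3.4 m = 11.56 m^2
TPH = 10000 / 11.56 = 865 trees/ha

865


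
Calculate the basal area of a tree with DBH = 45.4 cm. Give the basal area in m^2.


Formula: BA = pi * (DBH/2)^2 / 10000  (cm^2 to m^2)
Radius = DBH/2 = 45.4/2 = 22.7 cm
BA = pi * 22.7^2 / 10000
   = 1618.8313 cm^2 / 10000
   = 0.1619 m^2

0.1619


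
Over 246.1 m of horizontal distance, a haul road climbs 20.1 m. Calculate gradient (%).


Formula: Gradient = rise / run * 100
Gradient = 20.1 / 246.1 * 100 = 8.2%

8.2


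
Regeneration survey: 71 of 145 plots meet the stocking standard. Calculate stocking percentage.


Formula: Stocking % = stocked plots / total plots * 100
Stocking = 71 / 145 * 100
Stocking = 0.4897 * 100 = 49.0%

49.0


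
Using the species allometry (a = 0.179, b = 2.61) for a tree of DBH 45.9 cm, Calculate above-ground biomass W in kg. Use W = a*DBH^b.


Formula: W = a * DBH^b  (allometric power law)
DBH^b = 45.9^2.61 = 21743.5829
W = 0.179 * 21743.5829 = 3892.1 kg

3892.1


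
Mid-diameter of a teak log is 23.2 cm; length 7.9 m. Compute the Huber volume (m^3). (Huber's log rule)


Huber: V = Am * L,  Am = pi*(Dm/200)^2
Am = pi*(23.2/200)^2 = 0.042273 m^2
V = 0.042273*7.9 = 0.334 m^3

0.334


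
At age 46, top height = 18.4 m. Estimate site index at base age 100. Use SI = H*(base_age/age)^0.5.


Formula: SI = H_dom * (base_age / age)^0.5
Age ratio = 100 / 46 = 2.17391
sqrt(age_ratio) = 1.47442
SI = 18.4 * 1.47442 = 27.1 m

27.1


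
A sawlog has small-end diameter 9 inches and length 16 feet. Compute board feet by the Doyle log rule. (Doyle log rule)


Doyle: BF = (D - 4)^2 * L / 16
Adjusted diameter = 9 - 4 = 5 in
(D-4)^2 = 5^2 = 25
BF = 25 * 16 / 16 = 25 BF

25


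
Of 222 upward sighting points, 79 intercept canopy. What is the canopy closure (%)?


Formula: Canopy closure = covered points / total points * 100
Closure = 79 / 222 * 100
Closure = 0.3559 * 100 = 35.6%

35.6


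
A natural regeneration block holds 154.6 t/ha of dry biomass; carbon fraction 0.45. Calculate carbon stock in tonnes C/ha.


Formula: Carbon Stock = Biomass * Carbon Fraction
C = 154.6 t/ha * 0.45
C = 69.6 t C/ha

69.6


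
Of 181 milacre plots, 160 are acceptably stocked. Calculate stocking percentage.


Formula: Stocking % = stocked plots / total plots * 100
Stocking = 160 / 181 * 100
Stocking = 0.884 * 100 = 88.4%

88.4


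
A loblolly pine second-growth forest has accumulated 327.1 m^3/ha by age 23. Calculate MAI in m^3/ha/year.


Formula: MAI = Total Volume / Stand Age
MAI = 327.1 m^3/ha / 23 years
MAI = 14.22 m^3/ha/year

14.22


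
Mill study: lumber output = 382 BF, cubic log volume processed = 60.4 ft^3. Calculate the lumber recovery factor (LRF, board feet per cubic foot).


Formula: LRF = Lumber Output (BF) / Log Input (ft^3)
LRF = 382 BF / 60.4 ft^3
LRF = 6.32 BF/ft^3

6.32


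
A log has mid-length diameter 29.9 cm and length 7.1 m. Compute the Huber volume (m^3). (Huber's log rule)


Huber: V = Am * L,  Am = pi*(Dm/200)^2
Am = pi*(29.9/200)^2 = 0.070215 m^2
V = 0.070215*7.1 = 0.4985 m^3

0.4985


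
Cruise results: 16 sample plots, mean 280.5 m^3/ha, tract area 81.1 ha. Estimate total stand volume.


Formula: Total Volume = Mean Volume per ha * Total Area
Total Volume = 280.5 m^3/ha * 81.1 ha
Total Volume = 22749 m^3

22749


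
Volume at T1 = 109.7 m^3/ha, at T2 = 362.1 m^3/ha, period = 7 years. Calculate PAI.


Formula: PAI = (V_T2 - V_T1) / (T2 - T1)
Volume increment = 362.1 - 109.7 = 252.4 m^3/ha
PAI = 252.4 / 7 = 36.06 m^3/ha/year

36.06


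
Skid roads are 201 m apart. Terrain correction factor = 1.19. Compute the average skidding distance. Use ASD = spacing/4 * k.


Formula: ASD = (spacing / 4) * correction
Uncorrected distance = spacing / 4 = 201 / 4 = 50.25 m
ASD = 50.25 * 1.19 = 60 m

60


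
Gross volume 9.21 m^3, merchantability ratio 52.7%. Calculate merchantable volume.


Formula: MV = V_total * (merchantable_pct / 100)
Merchantable fraction = 52.7% / 100 = 0.527
MV = 9.21 m^3 * 0.527 = 4.854 m^3

4.854


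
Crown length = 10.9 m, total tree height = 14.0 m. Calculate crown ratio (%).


Formula: Crown Ratio = (Crown Length / Total Height) * 100
CR = (10.9 m / 14.0 m) * 100
CR = 0.7786 * 100 = 77.9%

77.9


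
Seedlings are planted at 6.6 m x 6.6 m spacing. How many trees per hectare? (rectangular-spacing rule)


Formula: TPH = 10000 m^2/ha / (spacing_x * spacing_y)
Area per tree = 6.6 m * 6.6 m = 43.56 m^2
TPH = 10000 / 43.56 = 230 trees/ha

230


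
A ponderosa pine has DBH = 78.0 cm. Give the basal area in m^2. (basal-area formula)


Formula: BA = pi * (DBH/2)^2 / 10000  (cm^2 to m^2)
Radius = DBH/2 = 78.0/2 = 39.0 cm
BA = pi * 39.0^2 / 10000
   = 4778.3624 cm^2 / 10000
   = 0.4778 m^2

0.4778


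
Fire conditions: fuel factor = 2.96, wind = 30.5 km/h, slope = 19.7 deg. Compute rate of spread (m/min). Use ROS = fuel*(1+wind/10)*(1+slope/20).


Formula: ROS = fuel * (1 + wind/10) * (1 + slope/20)
Wind factor = 1 + 30.5/10 = 4.05
Slope factor = 1 + 19.7/20 = 1.985
ROS = 2.96 * 4.05 * 1.985 = 23.8 m/min

23.8


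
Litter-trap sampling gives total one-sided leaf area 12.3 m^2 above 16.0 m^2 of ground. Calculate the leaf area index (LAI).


Formula: LAI = total leaf area / ground area  (dimensionless)
LAI = 12.3 m^2 / 16.0 m^2
LAI = 0.77

0.77


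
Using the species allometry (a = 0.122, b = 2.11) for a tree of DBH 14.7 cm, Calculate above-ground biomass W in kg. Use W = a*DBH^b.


Formula: W = a * DBH^b  (allometric power law)
DBH^b = 14.7^2.11 = 290.4287
W = 0.122 * 290.4287 = 35.4 kg

35.4


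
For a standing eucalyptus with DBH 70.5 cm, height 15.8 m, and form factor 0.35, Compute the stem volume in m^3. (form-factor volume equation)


Formula: V = pi * (DBH/200)^2 * H * ff
Radius = DBH/200 = 70.5/200 = 0.3525 m
Radius^2 = 0.3525^2 = 0.12425625 m^2
V = pi * 0.12425625 * 15.8 * 0.35
V = 2.159 m^3

2.159


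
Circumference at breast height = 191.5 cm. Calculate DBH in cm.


Formula: DBH = C / pi
DBH = 191.5 / pi
pi = 3.14159...
DBH = 61.0 cm

61.0


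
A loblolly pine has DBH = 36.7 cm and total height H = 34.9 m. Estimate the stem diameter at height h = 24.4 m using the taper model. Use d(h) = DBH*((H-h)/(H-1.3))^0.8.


Taper: d(h) = DBH * ((H - h) / (H - 1.3))^0.8
Numerator = H - h = 34.9 - 24.4 = 10.5 m
Denominator = H - 1.3 = 34.9 - 1.3 = 33.6 m
Ratio = 10.5 / 33.6 = 0.3125
d = 36.7 * 0.3125^0.8 = 14.5 cm

14.5


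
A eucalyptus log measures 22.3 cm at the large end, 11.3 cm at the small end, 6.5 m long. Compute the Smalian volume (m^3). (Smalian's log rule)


Smalian: V = (A1 + A2)/2 * L,  A = pi*(D/200)^2
A1 = pi*(22.3/200)^2 = 0.039057 m^2
A2 = pi*(11.3/200)^2 = 0.010029 m^2
V = (0.039057+0.010029)/2*6.5 = 0.1595 m^3

0.1595
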